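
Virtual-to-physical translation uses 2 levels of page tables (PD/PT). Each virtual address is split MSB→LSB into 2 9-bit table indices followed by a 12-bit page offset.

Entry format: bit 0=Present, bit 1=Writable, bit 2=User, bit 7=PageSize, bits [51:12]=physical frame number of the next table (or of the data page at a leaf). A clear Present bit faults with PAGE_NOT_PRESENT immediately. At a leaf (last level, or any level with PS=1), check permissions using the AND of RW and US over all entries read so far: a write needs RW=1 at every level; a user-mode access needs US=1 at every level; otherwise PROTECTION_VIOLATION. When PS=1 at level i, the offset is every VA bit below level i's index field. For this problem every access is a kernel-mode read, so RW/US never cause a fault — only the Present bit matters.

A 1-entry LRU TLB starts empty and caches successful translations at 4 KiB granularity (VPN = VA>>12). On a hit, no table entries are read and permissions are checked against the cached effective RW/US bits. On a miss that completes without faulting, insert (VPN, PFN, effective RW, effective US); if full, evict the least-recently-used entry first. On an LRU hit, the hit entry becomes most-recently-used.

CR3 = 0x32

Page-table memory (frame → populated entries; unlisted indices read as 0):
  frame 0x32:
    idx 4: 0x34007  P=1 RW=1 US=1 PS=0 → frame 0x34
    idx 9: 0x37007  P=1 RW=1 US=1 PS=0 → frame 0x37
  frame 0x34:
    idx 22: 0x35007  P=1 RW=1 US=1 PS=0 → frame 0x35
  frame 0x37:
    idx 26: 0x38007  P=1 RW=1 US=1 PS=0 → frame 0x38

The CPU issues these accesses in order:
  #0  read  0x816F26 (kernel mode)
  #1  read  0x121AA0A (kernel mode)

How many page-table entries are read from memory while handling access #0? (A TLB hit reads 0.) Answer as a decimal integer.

Walk each access:
#0 VA=0x816F26 (r,kernel):
  lvl0: tbl 0x32, slot 4 ⇒ 0x34007 (P1/RW1/US1/PS0)
  lvl1: tbl 0x34, slot 22 ⇒ 0x35007 (P1/RW1/US1/PS0)
  ✓ 0x35F26  — 2 lookups
#1 VA=0x121AA0A (r,kernel):
  lvl0: tbl 0x32, slot 9 ⇒ 0x37007 (P1/RW1/US1/PS0)
  lvl1: tbl 0x37, slot 26 ⇒ 0x38007 (P1/RW1/US1/PS0)
  ✓ 0x38A0A  — 2 lookups

Entries read for #0: 2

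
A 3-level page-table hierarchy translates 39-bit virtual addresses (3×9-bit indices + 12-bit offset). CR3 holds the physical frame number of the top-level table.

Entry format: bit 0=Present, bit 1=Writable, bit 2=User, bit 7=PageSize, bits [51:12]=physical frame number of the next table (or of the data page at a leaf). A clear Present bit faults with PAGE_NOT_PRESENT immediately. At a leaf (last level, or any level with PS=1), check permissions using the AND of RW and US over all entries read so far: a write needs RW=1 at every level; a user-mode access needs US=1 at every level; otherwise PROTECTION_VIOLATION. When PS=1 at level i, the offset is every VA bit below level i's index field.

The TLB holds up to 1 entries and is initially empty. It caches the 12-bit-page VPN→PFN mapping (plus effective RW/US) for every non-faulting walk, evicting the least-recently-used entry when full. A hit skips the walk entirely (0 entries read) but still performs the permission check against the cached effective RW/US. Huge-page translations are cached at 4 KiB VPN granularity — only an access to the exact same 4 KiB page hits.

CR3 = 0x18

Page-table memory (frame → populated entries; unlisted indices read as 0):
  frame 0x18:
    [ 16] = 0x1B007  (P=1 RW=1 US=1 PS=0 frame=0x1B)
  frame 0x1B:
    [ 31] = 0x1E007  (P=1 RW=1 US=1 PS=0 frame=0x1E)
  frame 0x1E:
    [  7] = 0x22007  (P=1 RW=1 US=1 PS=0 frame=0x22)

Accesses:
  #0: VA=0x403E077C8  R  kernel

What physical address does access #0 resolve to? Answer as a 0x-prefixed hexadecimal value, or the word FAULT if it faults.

Trace:
#0 VA=0x403E077C8 (r,kernel):
  lvl0: tbl 0x18, slot 16 ⇒ 0x1B007 (P1/RW1/US1/PS0)
  lvl1: tbl 0x1B, slot 31 ⇒ 0x1E007 (P1/RW1/US1/PS0)
  lvl2: tbl 0x1E, slot 7 ⇒ 0x22007 (P1/RW1/US1/PS0)
  ✓ 0x227C8  — 3 lookups

Access #0 PA: 0x227C8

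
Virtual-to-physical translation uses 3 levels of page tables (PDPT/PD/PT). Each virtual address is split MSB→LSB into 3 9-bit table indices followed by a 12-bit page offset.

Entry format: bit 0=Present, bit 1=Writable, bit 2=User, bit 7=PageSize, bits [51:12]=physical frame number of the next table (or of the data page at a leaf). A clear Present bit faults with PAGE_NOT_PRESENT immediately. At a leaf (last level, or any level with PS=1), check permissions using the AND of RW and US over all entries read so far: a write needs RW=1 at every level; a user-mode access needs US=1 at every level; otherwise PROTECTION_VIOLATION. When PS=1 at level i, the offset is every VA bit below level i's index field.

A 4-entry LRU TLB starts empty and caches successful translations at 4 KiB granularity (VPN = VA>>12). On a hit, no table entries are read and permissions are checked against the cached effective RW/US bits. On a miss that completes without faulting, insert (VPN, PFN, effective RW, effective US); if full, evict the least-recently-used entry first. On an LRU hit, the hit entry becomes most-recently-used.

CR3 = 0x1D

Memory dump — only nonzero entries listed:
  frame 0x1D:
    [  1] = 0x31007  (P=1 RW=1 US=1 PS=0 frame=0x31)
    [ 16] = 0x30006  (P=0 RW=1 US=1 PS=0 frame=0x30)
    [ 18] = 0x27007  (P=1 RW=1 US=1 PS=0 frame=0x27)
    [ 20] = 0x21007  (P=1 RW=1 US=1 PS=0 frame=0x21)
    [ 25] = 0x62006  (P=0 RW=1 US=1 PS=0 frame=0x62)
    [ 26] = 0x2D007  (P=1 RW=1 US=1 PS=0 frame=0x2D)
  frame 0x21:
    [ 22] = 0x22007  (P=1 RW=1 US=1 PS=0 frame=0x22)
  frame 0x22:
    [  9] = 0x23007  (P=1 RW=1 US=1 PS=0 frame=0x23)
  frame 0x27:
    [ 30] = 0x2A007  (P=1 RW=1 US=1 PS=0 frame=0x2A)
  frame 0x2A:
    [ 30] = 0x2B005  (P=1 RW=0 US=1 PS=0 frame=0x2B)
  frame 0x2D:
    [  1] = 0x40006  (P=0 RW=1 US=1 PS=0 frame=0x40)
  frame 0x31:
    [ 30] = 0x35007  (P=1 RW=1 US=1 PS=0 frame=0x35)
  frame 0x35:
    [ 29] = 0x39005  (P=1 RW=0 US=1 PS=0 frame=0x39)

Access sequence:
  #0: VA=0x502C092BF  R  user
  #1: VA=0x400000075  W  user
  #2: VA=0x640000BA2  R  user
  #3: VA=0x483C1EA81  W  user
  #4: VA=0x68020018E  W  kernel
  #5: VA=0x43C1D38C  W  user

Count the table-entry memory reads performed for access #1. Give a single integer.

Walk each access:
#0 VA=0x502C092BF (r,user):
  L0: frame=0x1D idx=20 entry=0x21007 [P=1 RW=1 US=1 PS=0]
  L1: frame=0x21 idx=22 entry=0x22007 [P=1 RW=1 US=1 PS=0]
  L2: frame=0x22 idx=9 entry=0x23007 [P=1 RW=1 US=1 PS=0]
  ⇒ phys 0x232BF  [3 reads]
#1 VA=0x400000075 (w,user):
  L0: frame=0x1D idx=16 entry=0x30006 [P=0 RW=1 US=1 PS=0]
  → PAGE_NOT_PRESENT  (1 entries read)
#2 VA=0x640000BA2 (r,user):
  L0: frame=0x1D idx=25 entry=0x62006 [P=0 RW=1 US=1 PS=0]
  → PAGE_NOT_PRESENT  (1 entries read)
#3 VA=0x483C1EA81 (w,user):
  L0: frame=0x1D idx=18 entry=0x27007 [P=1 RW=1 US=1 PS=0]
  L1: frame=0x27 idx=30 entry=0x2A007 [P=1 RW=1 US=1 PS=0]
  L2: frame=0x2A idx=30 entry=0x2B005 [P=1 RW=0 US=1 PS=0]
  → PROTECTION_VIOLATION  (3 entries read)
#4 VA=0x68020018E (w,kernel):
  L0: frame=0x1D idx=26 entry=0x2D007 [P=1 RW=1 US=1 PS=0]
  L1: frame=0x2D idx=1 entry=0x40006 [P=0 RW=1 US=1 PS=0]
  → PAGE_NOT_PRESENT  (2 entries read)
#5 VA=0x43C1D38C (w,user):
  L0: frame=0x1D idx=1 entry=0x31007 [P=1 RW=1 US=1 PS=0]
  L1: frame=0x31 idx=30 entry=0x35007 [P=1 RW=1 US=1 PS=0]
  L2: frame=0x35 idx=29 entry=0x39005 [P=1 RW=0 US=1 PS=0]
  → PROTECTION_VIOLATION  (3 entries read)

Entries read for #1: 1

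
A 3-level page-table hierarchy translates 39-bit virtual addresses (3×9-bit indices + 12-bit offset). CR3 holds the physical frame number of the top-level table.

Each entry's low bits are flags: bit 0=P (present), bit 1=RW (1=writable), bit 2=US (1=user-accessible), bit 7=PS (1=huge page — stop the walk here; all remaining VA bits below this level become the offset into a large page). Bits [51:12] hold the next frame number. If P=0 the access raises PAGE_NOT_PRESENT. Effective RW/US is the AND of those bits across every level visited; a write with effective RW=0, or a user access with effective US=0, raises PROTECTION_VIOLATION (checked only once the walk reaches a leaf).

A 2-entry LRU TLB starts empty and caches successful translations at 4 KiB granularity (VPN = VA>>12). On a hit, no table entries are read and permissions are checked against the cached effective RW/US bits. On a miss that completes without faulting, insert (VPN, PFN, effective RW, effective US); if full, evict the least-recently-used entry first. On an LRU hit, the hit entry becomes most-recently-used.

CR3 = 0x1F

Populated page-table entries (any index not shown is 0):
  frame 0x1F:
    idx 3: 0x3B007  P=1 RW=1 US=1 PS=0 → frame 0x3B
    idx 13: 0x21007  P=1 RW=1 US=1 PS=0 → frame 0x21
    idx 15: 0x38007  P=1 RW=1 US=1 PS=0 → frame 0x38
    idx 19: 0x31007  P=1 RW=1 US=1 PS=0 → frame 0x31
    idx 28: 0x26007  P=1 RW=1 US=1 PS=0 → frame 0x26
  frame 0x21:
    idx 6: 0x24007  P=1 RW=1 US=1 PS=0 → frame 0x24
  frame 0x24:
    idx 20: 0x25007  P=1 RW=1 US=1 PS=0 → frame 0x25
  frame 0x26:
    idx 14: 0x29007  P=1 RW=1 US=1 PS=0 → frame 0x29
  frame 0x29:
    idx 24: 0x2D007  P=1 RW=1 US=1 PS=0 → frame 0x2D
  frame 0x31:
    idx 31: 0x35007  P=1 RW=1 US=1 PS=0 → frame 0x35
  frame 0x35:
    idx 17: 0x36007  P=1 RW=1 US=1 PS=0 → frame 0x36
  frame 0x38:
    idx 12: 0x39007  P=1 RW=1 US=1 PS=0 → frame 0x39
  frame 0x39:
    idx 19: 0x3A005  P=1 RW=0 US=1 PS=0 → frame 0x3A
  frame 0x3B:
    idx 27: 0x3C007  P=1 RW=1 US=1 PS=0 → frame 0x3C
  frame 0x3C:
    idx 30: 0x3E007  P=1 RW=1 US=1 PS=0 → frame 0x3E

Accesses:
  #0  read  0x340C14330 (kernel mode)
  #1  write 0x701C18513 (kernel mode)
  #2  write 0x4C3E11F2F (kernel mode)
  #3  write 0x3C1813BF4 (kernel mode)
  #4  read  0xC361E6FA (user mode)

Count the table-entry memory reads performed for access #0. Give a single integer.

Per-access translation:
#0 VA=0x340C14330 (r,kernel):
  [0] read 0x1F idx=13: raw=0x21007 flags P=1 W=1 U=1 S=0
  [1] read 0x21 idx=6: raw=0x24007 flags P=1 W=1 U=1 S=0
  [2] read 0x24 idx=20: raw=0x25007 flags P=1 W=1 U=1 S=0
  → PA=0x25330  (3 entries read)
#1 VA=0x701C18513 (w,kernel):
  [0] read 0x1F idx=28: raw=0x26007 flags P=1 W=1 U=1 S=0
  [1] read 0x26 idx=14: raw=0x29007 flags P=1 W=1 U=1 S=0
  [2] read 0x29 idx=24: raw=0x2D007 flags P=1 W=1 U=1 S=0
  → PA=0x2D513  (3 entries read)
#2 VA=0x4C3E11F2F (w,kernel):
  [0] read 0x1F idx=19: raw=0x31007 flags P=1 W=1 U=1 S=0
  [1] read 0x31 idx=31: raw=0x35007 flags P=1 W=1 U=1 S=0
  [2] read 0x35 idx=17: raw=0x36007 flags P=1 W=1 U=1 S=0
  → PA=0x36F2F  (3 entries read)
#3 VA=0x3C1813BF4 (w,kernel):
  [0] read 0x1F idx=15: raw=0x38007 flags P=1 W=1 U=1 S=0
  [1] read 0x38 idx=12: raw=0x39007 flags P=1 W=1 U=1 S=0
  [2] read 0x39 idx=19: raw=0x3A005 flags P=1 W=0 U=1 S=0
  ✗ PROTECTION_VIOLATION  [3 reads]
#4 VA=0xC361E6FA (r,user):
  [0] read 0x1F idx=3: raw=0x3B007 flags P=1 W=1 U=1 S=0
  [1] read 0x3B idx=27: raw=0x3C007 flags P=1 W=1 U=1 S=0
  [2] read 0x3C idx=30: raw=0x3E007 flags P=1 W=1 U=1 S=0
  → PA=0x3E6FA  (3 entries read)

Entries read for #0: 3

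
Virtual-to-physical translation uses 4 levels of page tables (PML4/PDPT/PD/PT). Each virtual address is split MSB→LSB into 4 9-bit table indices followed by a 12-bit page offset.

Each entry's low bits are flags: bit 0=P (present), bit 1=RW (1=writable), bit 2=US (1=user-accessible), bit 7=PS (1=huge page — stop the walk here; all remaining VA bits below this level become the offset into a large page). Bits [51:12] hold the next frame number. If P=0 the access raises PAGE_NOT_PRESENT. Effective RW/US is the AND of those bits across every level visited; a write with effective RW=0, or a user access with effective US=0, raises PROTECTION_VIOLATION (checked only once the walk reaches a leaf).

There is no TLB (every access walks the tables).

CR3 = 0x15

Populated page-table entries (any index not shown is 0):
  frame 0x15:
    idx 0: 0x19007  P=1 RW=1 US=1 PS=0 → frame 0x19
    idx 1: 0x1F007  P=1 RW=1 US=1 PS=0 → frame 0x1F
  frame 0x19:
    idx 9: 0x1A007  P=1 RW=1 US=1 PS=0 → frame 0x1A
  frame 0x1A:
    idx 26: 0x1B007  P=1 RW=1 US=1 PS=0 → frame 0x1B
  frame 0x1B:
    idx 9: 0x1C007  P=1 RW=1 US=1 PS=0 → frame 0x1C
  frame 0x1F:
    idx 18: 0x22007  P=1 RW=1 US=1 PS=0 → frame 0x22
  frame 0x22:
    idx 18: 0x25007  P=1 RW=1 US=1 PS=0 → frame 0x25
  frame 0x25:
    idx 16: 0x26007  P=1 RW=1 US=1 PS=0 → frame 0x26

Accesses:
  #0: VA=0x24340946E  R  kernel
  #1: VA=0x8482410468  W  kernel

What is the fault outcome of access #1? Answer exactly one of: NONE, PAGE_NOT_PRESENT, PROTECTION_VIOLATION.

Trace:
#0 VA=0x24340946E (r,kernel):
  [0] read 0x15 idx=0: raw=0x19007 flags P=1 W=1 U=1 S=0
  [1] read 0x19 idx=9: raw=0x1A007 flags P=1 W=1 U=1 S=0
  [2] read 0x1A idx=26: raw=0x1B007 flags P=1 W=1 U=1 S=0
  [3] read 0x1B idx=9: raw=0x1C007 flags P=1 W=1 U=1 S=0
  ✓ 0x1C46E  — 4 lookups
#1 VA=0x8482410468 (w,kernel):
  [0] read 0x15 idx=1: raw=0x1F007 flags P=1 W=1 U=1 S=0
  [1] read 0x1F idx=18: raw=0x22007 flags P=1 W=1 U=1 S=0
  [2] read 0x22 idx=18: raw=0x25007 flags P=1 W=1 U=1 S=0
  [3] read 0x25 idx=16: raw=0x26007 flags P=1 W=1 U=1 S=0
  ✓ 0x26468  — 4 lookups

Access #1 fault: NONE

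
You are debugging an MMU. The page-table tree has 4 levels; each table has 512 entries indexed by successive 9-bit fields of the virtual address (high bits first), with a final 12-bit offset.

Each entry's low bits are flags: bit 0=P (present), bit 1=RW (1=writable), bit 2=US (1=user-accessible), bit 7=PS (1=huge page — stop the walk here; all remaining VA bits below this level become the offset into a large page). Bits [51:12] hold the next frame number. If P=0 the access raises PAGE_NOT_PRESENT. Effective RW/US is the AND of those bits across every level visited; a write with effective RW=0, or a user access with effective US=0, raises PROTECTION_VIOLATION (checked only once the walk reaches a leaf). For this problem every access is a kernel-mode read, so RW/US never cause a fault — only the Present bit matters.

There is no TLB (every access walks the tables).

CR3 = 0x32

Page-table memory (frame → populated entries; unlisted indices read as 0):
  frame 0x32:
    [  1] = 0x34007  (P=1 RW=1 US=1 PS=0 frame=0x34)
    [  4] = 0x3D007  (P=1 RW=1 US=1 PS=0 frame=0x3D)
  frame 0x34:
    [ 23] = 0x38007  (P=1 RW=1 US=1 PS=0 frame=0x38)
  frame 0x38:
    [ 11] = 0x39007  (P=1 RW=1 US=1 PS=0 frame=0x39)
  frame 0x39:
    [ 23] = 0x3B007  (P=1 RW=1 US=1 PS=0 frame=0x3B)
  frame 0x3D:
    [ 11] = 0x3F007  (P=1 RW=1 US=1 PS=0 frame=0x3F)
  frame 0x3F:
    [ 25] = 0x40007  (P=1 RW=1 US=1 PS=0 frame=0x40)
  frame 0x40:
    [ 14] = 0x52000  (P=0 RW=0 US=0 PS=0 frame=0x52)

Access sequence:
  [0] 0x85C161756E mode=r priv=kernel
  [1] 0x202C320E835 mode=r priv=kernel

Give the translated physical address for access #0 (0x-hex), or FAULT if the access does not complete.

Per-access translation:
#0 VA=0x85C161756E (r,kernel):
  [0] read 0x32 idx=1: raw=0x34007 flags P=1 W=1 U=1 S=0
  [1] read 0x34 idx=23: raw=0x38007 flags P=1 W=1 U=1 S=0
  [2] read 0x38 idx=11: raw=0x39007 flags P=1 W=1 U=1 S=0
  [3] read 0x39 idx=23: raw=0x3B007 flags P=1 W=1 U=1 S=0
  ⇒ phys 0x3B56E  [4 reads]
#1 VA=0x202C320E835 (r,kernel):
  [0] read 0x32 idx=4: raw=0x3D007 flags P=1 W=1 U=1 S=0
  [1] read 0x3D idx=11: raw=0x3F007 flags P=1 W=1 U=1 S=0
  [2] read 0x3F idx=25: raw=0x40007 flags P=1 W=1 U=1 S=0
  [3] read 0x40 idx=14: raw=0x52000 flags P=0 W=0 U=0 S=0
  → PAGE_NOT_PRESENT  (4 entries read)

Access #0 PA: 0x3B56E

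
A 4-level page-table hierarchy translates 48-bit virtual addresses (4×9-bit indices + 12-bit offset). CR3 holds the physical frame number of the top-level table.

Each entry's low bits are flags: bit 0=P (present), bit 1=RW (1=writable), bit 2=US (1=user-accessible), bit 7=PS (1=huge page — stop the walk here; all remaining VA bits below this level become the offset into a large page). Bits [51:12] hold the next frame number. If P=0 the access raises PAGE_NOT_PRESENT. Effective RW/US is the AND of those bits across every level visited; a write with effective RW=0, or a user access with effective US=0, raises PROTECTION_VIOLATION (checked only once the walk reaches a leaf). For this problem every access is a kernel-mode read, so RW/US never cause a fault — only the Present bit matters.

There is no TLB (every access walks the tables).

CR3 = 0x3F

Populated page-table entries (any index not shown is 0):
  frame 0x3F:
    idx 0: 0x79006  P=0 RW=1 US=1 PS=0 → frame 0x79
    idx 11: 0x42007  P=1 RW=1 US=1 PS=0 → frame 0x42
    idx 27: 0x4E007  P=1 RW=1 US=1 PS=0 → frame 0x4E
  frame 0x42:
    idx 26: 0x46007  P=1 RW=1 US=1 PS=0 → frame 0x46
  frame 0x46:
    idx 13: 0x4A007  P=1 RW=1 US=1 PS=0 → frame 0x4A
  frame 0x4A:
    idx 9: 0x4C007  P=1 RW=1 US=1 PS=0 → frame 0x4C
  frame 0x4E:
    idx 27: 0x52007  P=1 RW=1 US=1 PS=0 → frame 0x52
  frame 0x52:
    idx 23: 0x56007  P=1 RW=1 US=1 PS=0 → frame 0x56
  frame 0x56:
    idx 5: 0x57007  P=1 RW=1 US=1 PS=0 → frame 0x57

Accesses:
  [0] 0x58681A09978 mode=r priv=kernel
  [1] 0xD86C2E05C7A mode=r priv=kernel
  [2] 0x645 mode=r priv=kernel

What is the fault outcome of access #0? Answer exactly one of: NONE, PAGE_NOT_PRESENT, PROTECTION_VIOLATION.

Per-access translation:
#0 VA=0x58681A09978 (r,kernel):
  L0 @0x3F[11] → 0x42007  P=1,RW=1,US=1,PS=0
  L1 @0x42[26] → 0x46007  P=1,RW=1,US=1,PS=0
  L2 @0x46[13] → 0x4A007  P=1,RW=1,US=1,PS=0
  L3 @0x4A[9] → 0x4C007  P=1,RW=1,US=1,PS=0
  ✓ 0x4C978  — 4 lookups
#1 VA=0xD86C2E05C7A (r,kernel):
  L0 @0x3F[27] → 0x4E007  P=1,RW=1,US=1,PS=0
  L1 @0x4E[27] → 0x52007  P=1,RW=1,US=1,PS=0
  L2 @0x52[23] → 0x56007  P=1,RW=1,US=1,PS=0
  L3 @0x56[5] → 0x57007  P=1,RW=1,US=1,PS=0
  ✓ 0x57C7A  — 4 lookups
#2 VA=0x645 (r,kernel):
  L0 @0x3F[0] → 0x79006  P=0,RW=1,US=1,PS=0
  ✗ PAGE_NOT_PRESENT  [1 reads]

Access #0 fault: NONE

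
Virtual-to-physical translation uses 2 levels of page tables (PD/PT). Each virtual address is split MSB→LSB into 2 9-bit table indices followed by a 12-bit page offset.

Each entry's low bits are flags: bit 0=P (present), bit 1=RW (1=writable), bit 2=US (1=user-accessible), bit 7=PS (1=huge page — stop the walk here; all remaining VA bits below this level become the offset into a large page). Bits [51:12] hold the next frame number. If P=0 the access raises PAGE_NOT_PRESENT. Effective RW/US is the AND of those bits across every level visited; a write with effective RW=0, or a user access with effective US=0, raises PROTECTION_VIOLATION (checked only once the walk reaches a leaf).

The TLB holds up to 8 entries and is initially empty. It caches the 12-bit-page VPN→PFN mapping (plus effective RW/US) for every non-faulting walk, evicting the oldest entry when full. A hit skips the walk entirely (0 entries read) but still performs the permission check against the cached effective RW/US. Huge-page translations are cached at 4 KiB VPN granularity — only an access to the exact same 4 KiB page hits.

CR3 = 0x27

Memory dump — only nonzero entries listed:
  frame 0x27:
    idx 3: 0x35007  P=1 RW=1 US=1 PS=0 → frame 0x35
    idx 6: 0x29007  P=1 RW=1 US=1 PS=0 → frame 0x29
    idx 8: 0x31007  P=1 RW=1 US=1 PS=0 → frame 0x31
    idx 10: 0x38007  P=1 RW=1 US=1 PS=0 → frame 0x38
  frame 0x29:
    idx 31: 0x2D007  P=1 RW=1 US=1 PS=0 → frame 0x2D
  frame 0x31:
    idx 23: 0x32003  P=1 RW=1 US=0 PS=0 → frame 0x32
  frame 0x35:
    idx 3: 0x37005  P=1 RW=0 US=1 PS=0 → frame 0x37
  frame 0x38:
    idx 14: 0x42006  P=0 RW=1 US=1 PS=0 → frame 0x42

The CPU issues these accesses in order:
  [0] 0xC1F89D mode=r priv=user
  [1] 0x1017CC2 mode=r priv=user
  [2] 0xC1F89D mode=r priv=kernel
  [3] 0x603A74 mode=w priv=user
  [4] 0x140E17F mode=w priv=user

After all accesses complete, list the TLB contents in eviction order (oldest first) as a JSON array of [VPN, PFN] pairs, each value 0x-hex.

Walk each access:
#0 VA=0xC1F89D (r,user):
  [0] read 0x27 idx=6: raw=0x29007 flags P=1 W=1 U=1 S=0
  [1] read 0x29 idx=31: raw=0x2D007 flags P=1 W=1 U=1 S=0
  ⇒ phys 0x2D89D  [2 reads]
#1 VA=0x1017CC2 (r,user):
  [0] read 0x27 idx=8: raw=0x31007 flags P=1 W=1 U=1 S=0
  [1] read 0x31 idx=23: raw=0x32003 flags P=1 W=1 U=0 S=0
  ⇒ fault: PROTECTION_VIOLATION  — 2 lookups
#2 VA=0xC1F89D (r,kernel):
  TLB hit vpn=0xC1F → PA=0x2D89D
#3 VA=0x603A74 (w,user):
  [0] read 0x27 idx=3: raw=0x35007 flags P=1 W=1 U=1 S=0
  [1] read 0x35 idx=3: raw=0x37005 flags P=1 W=0 U=1 S=0
  ⇒ fault: PROTECTION_VIOLATION  — 2 lookups
#4 VA=0x140E17F (w,user):
  [0] read 0x27 idx=10: raw=0x38007 flags P=1 W=1 U=1 S=0
  [1] read 0x38 idx=14: raw=0x42006 flags P=0 W=1 U=1 S=0
  ⇒ fault: PAGE_NOT_PRESENT  — 2 lookups

TLB: [["0xC1F", "0x2D"]]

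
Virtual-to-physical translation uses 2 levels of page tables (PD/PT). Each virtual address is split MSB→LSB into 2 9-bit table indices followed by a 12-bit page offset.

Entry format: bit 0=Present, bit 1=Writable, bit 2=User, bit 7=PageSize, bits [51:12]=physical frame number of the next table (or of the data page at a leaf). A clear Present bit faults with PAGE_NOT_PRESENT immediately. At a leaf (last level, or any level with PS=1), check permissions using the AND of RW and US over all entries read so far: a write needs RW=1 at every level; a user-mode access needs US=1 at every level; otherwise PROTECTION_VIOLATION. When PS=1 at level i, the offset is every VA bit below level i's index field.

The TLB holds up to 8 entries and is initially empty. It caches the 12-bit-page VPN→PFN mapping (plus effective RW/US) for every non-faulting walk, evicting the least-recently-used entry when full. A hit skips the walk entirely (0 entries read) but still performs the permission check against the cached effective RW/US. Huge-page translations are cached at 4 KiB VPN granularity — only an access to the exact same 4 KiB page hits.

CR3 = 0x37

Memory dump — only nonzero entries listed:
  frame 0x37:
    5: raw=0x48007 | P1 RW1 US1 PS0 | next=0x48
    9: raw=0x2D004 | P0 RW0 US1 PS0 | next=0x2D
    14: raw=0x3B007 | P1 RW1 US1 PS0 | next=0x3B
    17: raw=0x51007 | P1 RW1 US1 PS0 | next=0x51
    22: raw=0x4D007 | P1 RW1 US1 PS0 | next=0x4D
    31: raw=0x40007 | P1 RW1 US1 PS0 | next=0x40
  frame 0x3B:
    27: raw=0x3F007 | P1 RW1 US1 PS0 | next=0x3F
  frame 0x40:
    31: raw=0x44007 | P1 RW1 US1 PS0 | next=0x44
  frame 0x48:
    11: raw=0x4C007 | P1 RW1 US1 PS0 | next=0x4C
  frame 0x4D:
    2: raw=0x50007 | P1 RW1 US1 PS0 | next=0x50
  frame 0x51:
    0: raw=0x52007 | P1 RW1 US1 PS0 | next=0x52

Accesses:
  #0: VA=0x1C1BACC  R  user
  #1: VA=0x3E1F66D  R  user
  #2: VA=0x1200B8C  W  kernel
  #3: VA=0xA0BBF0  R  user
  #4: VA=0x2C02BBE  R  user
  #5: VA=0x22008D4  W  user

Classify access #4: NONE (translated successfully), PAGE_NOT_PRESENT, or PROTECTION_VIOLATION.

Walk each access:
#0 VA=0x1C1BACC (r,user):
  lvl0: tbl 0x37, slot 14 ⇒ 0x3B007 (P1/RW1/US1/PS0)
  lvl1: tbl 0x3B, slot 27 ⇒ 0x3F007 (P1/RW1/US1/PS0)
  → PA=0x3FACC  (2 entries read)
#1 VA=0x3E1F66D (r,user):
  lvl0: tbl 0x37, slot 31 ⇒ 0x40007 (P1/RW1/US1/PS0)
  lvl1: tbl 0x40, slot 31 ⇒ 0x44007 (P1/RW1/US1/PS0)
  → PA=0x4466D  (2 entries read)
#2 VA=0x1200B8C (w,kernel):
  lvl0: tbl 0x37, slot 9 ⇒ 0x2D004 (P0/RW0/US1/PS0)
  ✗ PAGE_NOT_PRESENT  [1 reads]
#3 VA=0xA0BBF0 (r,user):
  lvl0: tbl 0x37, slot 5 ⇒ 0x48007 (P1/RW1/US1/PS0)
  lvl1: tbl 0x48, slot 11 ⇒ 0x4C007 (P1/RW1/US1/PS0)
  → PA=0x4CBF0  (2 entries read)
#4 VA=0x2C02BBE (r,user):
  lvl0: tbl 0x37, slot 22 ⇒ 0x4D007 (P1/RW1/US1/PS0)
  lvl1: tbl 0x4D, slot 2 ⇒ 0x50007 (P1/RW1/US1/PS0)
  → PA=0x50BBE  (2 entries read)
#5 VA=0x22008D4 (w,user):
  lvl0: tbl 0x37, slot 17 ⇒ 0x51007 (P1/RW1/US1/PS0)
  lvl1: tbl 0x51, slot 0 ⇒ 0x52007 (P1/RW1/US1/PS0)
  → PA=0x528D4  (2 entries read)

Access #4 fault: NONE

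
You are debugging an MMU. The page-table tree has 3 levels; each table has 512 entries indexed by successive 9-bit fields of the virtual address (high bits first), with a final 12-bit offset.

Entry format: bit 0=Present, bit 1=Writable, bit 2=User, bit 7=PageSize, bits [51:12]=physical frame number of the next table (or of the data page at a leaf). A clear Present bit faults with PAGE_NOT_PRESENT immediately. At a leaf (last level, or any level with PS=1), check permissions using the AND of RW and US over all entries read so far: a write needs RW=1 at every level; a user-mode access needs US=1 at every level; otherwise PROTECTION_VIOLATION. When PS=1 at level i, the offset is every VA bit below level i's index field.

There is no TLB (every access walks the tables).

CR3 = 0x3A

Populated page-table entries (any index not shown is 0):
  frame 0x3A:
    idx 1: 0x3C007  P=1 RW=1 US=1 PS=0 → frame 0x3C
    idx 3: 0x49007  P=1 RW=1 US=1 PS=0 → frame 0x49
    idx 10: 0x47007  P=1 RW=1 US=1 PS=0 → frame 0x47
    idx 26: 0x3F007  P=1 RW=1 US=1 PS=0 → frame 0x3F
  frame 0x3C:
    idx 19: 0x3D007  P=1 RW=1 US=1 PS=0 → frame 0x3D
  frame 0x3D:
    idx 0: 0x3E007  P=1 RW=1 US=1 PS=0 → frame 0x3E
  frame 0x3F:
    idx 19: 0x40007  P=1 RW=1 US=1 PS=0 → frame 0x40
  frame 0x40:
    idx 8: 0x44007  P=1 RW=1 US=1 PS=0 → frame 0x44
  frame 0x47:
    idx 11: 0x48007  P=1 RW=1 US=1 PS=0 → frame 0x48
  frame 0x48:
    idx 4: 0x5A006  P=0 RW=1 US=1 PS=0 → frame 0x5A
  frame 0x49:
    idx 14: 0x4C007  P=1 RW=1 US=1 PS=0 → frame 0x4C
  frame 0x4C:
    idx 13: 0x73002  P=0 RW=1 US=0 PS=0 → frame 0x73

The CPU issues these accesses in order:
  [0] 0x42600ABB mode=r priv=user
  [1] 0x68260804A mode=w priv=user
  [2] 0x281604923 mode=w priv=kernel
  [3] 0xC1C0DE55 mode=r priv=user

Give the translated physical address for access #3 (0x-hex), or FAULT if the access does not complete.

Trace:
#0 VA=0x42600ABB (r,user):
  [0] read 0x3A idx=1: raw=0x3C007 flags P=1 W=1 U=1 S=0
  [1] read 0x3C idx=19: raw=0x3D007 flags P=1 W=1 U=1 S=0
  [2] read 0x3D idx=0: raw=0x3E007 flags P=1 W=1 U=1 S=0
  ✓ 0x3EABB  — 3 lookups
#1 VA=0x68260804A (w,user):
  [0] read 0x3A idx=26: raw=0x3F007 flags P=1 W=1 U=1 S=0
  [1] read 0x3F idx=19: raw=0x40007 flags P=1 W=1 U=1 S=0
  [2] read 0x40 idx=8: raw=0x44007 flags P=1 W=1 U=1 S=0
  ✓ 0x4404A  — 3 lookups
#2 VA=0x281604923 (w,kernel):
  [0] read 0x3A idx=10: raw=0x47007 flags P=1 W=1 U=1 S=0
  [1] read 0x47 idx=11: raw=0x48007 flags P=1 W=1 U=1 S=0
  [2] read 0x48 idx=4: raw=0x5A006 flags P=0 W=1 U=1 S=0
  → PAGE_NOT_PRESENT  (3 entries read)
#3 VA=0xC1C0DE55 (r,user):
  [0] read 0x3A idx=3: raw=0x49007 flags P=1 W=1 U=1 S=0
  [1] read 0x49 idx=14: raw=0x4C007 flags P=1 W=1 U=1 S=0
  [2] read 0x4C idx=13: raw=0x73002 flags P=0 W=1 U=0 S=0
  → PAGE_NOT_PRESENT  (3 entries read)

Access #3 PA: FAULT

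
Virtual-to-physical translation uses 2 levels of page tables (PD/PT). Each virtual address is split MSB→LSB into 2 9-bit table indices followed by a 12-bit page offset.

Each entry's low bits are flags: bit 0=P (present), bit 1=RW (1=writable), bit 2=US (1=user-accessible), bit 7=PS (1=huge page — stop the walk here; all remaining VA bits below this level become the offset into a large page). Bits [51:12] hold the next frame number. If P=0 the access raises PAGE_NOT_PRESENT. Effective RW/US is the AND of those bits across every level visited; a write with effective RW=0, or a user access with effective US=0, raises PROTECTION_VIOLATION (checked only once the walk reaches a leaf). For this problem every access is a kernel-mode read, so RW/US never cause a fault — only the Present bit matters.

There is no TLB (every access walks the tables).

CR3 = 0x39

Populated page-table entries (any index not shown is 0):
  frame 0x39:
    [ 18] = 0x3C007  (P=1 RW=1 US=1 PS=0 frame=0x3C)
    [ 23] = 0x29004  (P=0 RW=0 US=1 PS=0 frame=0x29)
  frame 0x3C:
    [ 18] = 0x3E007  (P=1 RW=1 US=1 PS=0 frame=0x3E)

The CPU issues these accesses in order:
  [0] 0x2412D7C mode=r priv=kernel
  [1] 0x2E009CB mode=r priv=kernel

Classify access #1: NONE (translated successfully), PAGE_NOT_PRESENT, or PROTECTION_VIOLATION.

Trace:
#0 VA=0x2412D7C (r,kernel):
  [0] read 0x39 idx=18: raw=0x3C007 flags P=1 W=1 U=1 S=0
  [1] read 0x3C idx=18: raw=0x3E007 flags P=1 W=1 U=1 S=0
  → PA=0x3ED7C  (2 entries read)
#1 VA=0x2E009CB (r,kernel):
  [0] read 0x39 idx=23: raw=0x29004 flags P=0 W=0 U=1 S=0
  ✗ PAGE_NOT_PRESENT  [1 reads]

Access #1 fault: PAGE_NOT_PRESENT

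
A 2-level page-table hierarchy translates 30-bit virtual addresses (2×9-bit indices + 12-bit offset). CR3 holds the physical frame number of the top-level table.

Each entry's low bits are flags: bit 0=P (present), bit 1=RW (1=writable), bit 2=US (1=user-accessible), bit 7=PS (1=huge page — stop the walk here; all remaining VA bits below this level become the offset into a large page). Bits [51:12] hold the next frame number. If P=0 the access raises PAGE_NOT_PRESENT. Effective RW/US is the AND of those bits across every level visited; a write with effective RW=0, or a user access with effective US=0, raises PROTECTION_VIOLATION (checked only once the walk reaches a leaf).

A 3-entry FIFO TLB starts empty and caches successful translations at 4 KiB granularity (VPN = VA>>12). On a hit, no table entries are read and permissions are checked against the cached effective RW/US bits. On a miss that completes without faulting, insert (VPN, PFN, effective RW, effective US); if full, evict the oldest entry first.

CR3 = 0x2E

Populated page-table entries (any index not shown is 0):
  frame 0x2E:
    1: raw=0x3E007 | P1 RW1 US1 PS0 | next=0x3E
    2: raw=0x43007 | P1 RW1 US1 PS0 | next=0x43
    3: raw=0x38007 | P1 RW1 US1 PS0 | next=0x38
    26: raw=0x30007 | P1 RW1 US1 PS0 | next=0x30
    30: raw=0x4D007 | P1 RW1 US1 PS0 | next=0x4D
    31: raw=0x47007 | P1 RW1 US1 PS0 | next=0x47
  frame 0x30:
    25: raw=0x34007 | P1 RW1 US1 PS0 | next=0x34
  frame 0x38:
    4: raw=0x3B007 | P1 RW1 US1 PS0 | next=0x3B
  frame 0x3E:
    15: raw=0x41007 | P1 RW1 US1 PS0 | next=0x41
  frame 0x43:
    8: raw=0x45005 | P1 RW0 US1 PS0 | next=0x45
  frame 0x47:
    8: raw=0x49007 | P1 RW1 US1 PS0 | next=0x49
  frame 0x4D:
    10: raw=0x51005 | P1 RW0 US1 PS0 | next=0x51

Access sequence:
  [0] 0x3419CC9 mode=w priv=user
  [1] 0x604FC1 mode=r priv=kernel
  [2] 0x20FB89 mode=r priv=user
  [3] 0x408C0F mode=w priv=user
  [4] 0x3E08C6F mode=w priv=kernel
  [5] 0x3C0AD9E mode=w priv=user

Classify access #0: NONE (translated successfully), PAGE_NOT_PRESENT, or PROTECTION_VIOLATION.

Walk each access:
#0 VA=0x3419CC9 (w,user):
  [0] read 0x2E idx=26: raw=0x30007 flags P=1 W=1 U=1 S=0
  [1] read 0x30 idx=25: raw=0x34007 flags P=1 W=1 U=1 S=0
  ⇒ phys 0x34CC9  [2 reads]
#1 VA=0x604FC1 (r,kernel):
  [0] read 0x2E idx=3: raw=0x38007 flags P=1 W=1 U=1 S=0
  [1] read 0x38 idx=4: raw=0x3B007 flags P=1 W=1 U=1 S=0
  ⇒ phys 0x3BFC1  [2 reads]
#2 VA=0x20FB89 (r,user):
  [0] read 0x2E idx=1: raw=0x3E007 flags P=1 W=1 U=1 S=0
  [1] read 0x3E idx=15: raw=0x41007 flags P=1 W=1 U=1 S=0
  ⇒ phys 0x41B89  [2 reads]
#3 VA=0x408C0F (w,user):
  [0] read 0x2E idx=2: raw=0x43007 flags P=1 W=1 U=1 S=0
  [1] read 0x43 idx=8: raw=0x45005 flags P=1 W=0 U=1 S=0
  ✗ PROTECTION_VIOLATION  [2 reads]
#4 VA=0x3E08C6F (w,kernel):
  [0] read 0x2E idx=31: raw=0x47007 flags P=1 W=1 U=1 S=0
  [1] read 0x47 idx=8: raw=0x49007 flags P=1 W=1 U=1 S=0
  ⇒ phys 0x49C6F  [2 reads]
#5 VA=0x3C0AD9E (w,user):
  [0] read 0x2E idx=30: raw=0x4D007 flags P=1 W=1 U=1 S=0
  [1] read 0x4D idx=10: raw=0x51005 flags P=1 W=0 U=1 S=0
  ✗ PROTECTION_VIOLATION  [2 reads]

Access #0 fault: NONE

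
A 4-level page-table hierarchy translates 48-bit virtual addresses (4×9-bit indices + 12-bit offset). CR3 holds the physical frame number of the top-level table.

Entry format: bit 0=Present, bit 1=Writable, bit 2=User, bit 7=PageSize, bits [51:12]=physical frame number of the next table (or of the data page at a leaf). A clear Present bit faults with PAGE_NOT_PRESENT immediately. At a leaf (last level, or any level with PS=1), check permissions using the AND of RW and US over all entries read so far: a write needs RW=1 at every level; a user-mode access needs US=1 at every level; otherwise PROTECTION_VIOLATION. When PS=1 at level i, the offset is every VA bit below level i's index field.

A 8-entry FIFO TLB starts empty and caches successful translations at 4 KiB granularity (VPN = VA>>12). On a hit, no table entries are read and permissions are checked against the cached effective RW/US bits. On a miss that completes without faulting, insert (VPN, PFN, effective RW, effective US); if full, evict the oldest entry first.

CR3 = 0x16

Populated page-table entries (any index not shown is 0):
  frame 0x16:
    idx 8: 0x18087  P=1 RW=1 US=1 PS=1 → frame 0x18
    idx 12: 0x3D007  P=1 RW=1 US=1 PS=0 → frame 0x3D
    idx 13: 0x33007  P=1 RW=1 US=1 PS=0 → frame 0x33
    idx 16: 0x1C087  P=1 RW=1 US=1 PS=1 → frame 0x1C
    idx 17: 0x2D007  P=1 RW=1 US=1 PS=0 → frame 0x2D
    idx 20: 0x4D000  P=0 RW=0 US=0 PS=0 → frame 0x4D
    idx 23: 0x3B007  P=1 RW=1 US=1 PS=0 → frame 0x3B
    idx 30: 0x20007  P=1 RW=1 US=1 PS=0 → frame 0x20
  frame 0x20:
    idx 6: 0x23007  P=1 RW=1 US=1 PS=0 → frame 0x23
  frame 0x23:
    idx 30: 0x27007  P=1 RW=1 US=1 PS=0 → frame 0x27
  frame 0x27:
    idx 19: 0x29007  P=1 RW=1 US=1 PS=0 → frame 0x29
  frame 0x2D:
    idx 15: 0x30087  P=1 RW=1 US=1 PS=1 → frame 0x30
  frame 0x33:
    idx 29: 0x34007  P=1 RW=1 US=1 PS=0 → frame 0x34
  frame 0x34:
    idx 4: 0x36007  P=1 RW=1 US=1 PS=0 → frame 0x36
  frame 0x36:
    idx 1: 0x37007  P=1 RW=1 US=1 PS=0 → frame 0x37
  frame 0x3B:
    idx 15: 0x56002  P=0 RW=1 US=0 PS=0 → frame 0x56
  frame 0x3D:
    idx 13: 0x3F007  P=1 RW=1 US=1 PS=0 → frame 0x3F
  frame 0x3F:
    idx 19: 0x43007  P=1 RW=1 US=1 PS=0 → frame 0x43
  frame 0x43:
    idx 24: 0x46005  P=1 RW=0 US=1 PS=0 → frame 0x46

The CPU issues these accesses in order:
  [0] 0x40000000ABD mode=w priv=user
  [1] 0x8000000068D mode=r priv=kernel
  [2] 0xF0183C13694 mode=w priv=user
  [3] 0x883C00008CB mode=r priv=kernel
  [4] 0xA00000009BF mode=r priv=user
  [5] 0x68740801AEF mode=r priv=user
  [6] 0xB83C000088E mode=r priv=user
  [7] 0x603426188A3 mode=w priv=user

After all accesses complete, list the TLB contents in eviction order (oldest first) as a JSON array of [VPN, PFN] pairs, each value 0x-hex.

Walk each access:
#0 VA=0x40000000ABD (w,user):
  L0: frame=0x16 idx=8 entry=0x18087 [P=1 RW=1 US=1 PS=1]
  ⇒ phys 0x18ABD (huge @L0)  [1 reads]
#1 VA=0x8000000068D (r,kernel):
  L0: frame=0x16 idx=16 entry=0x1C087 [P=1 RW=1 US=1 PS=1]
  ⇒ phys 0x1C68D (huge @L0)  [1 reads]
#2 VA=0xF0183C13694 (w,user):
  L0: frame=0x16 idx=30 entry=0x20007 [P=1 RW=1 US=1 PS=0]
  L1: frame=0x20 idx=6 entry=0x23007 [P=1 RW=1 US=1 PS=0]
  L2: frame=0x23 idx=30 entry=0x27007 [P=1 RW=1 US=1 PS=0]
  L3: frame=0x27 idx=19 entry=0x29007 [P=1 RW=1 US=1 PS=0]
  ⇒ phys 0x29694  [4 reads]
#3 VA=0x883C00008CB (r,kernel):
  L0: frame=0x16 idx=17 entry=0x2D007 [P=1 RW=1 US=1 PS=0]
  L1: frame=0x2D idx=15 entry=0x30087 [P=1 RW=1 US=1 PS=1]
  ⇒ phys 0x308CB (huge @L1)  [2 reads]
#4 VA=0xA00000009BF (r,user):
  L0: frame=0x16 idx=20 entry=0x4D000 [P=0 RW=0 US=0 PS=0]
  ✗ PAGE_NOT_PRESENT  [1 reads]
#5 VA=0x68740801AEF (r,user):
  L0: frame=0x16 idx=13 entry=0x33007 [P=1 RW=1 US=1 PS=0]
  L1: frame=0x33 idx=29 entry=0x34007 [P=1 RW=1 US=1 PS=0]
  L2: frame=0x34 idx=4 entry=0x36007 [P=1 RW=1 US=1 PS=0]
  L3: frame=0x36 idx=1 entry=0x37007 [P=1 RW=1 US=1 PS=0]
  ⇒ phys 0x37AEF  [4 reads]
#6 VA=0xB83C000088E (r,user):
  L0: frame=0x16 idx=23 entry=0x3B007 [P=1 RW=1 US=1 PS=0]
  L1: frame=0x3B idx=15 entry=0x56002 [P=0 RW=1 US=0 PS=0]
  ✗ PAGE_NOT_PRESENT  [2 reads]
#7 VA=0x603426188A3 (w,user):
  L0: frame=0x16 idx=12 entry=0x3D007 [P=1 RW=1 US=1 PS=0]
  L1: frame=0x3D idx=13 entry=0x3F007 [P=1 RW=1 US=1 PS=0]
  L2: frame=0x3F idx=19 entry=0x43007 [P=1 RW=1 US=1 PS=0]
  L3: frame=0x43 idx=24 entry=0x46005 [P=1 RW=0 US=1 PS=0]
  ✗ PROTECTION_VIOLATION  [4 reads]

TLB: [["0x40000000", "0x18"], ["0x80000000", "0x1C"], ["0xF0183C13", "0x29"], ["0x883C0000", "0x30"], ["0x68740801", "0x37"]]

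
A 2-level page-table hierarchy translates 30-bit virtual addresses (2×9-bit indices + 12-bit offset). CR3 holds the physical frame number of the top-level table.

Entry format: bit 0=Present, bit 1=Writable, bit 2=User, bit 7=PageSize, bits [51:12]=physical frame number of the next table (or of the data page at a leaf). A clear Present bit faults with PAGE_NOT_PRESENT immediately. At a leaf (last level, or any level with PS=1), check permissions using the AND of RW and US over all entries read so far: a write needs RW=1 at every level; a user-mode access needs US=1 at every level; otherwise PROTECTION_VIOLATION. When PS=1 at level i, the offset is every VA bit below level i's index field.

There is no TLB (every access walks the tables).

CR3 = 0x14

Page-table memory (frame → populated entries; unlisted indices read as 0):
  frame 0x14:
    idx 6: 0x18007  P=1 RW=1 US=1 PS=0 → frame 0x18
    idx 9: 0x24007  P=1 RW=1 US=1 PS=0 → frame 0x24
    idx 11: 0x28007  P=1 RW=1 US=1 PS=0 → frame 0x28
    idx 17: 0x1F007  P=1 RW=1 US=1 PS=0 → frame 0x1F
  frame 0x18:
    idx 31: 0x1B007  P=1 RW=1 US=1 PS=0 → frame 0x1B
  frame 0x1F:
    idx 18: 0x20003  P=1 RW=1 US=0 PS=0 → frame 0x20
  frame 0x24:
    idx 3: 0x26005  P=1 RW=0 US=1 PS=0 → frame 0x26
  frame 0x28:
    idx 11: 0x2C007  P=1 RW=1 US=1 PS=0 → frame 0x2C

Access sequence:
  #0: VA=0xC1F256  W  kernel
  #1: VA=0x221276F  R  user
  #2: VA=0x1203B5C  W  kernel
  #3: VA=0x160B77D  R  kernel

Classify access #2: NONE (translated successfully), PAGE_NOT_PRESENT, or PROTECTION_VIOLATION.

Trace:
#0 VA=0xC1F256 (w,kernel):
  lvl0: tbl 0x14, slot 6 ⇒ 0x18007 (P1/RW1/US1/PS0)
  lvl1: tbl 0x18, slot 31 ⇒ 0x1B007 (P1/RW1/US1/PS0)
  ⇒ phys 0x1B256  [2 reads]
#1 VA=0x221276F (r,user):
  lvl0: tbl 0x14, slot 17 ⇒ 0x1F007 (P1/RW1/US1/PS0)
  lvl1: tbl 0x1F, slot 18 ⇒ 0x20003 (P1/RW1/US0/PS0)
  ✗ PROTECTION_VIOLATION  [2 reads]
#2 VA=0x1203B5C (w,kernel):
  lvl0: tbl 0x14, slot 9 ⇒ 0x24007 (P1/RW1/US1/PS0)
  lvl1: tbl 0x24, slot 3 ⇒ 0x26005 (P1/RW0/US1/PS0)
  ✗ PROTECTION_VIOLATION  [2 reads]
#3 VA=0x160B77D (r,kernel):
  lvl0: tbl 0x14, slot 11 ⇒ 0x28007 (P1/RW1/US1/PS0)
  lvl1: tbl 0x28, slot 11 ⇒ 0x2C007 (P1/RW1/US1/PS0)
  ⇒ phys 0x2C77D  [2 reads]

Access #2 fault: PROTECTION_VIOLATION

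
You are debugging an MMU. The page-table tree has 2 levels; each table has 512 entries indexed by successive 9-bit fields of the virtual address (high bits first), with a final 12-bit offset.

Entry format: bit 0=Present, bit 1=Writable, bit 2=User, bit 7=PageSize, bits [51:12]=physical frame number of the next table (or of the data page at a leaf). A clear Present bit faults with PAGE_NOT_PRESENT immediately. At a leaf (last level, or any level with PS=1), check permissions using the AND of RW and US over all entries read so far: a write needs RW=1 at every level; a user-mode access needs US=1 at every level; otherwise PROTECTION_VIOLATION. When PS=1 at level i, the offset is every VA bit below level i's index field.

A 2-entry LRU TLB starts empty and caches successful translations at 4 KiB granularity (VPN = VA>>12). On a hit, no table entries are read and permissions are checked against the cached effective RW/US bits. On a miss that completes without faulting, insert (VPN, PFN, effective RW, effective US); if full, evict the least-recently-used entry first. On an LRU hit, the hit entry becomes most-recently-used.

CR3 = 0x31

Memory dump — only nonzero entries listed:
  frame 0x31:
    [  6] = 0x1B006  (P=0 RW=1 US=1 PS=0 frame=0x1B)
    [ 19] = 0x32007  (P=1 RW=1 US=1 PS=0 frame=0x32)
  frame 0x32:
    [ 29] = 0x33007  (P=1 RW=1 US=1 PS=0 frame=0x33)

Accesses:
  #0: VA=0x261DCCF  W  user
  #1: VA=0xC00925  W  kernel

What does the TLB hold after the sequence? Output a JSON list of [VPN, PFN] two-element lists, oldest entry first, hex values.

Walk each access:
#0 VA=0x261DCCF (w,user):
  L0 @0x31[19] → 0x32007  P=1,RW=1,US=1,PS=0
  L1 @0x32[29] → 0x33007  P=1,RW=1,US=1,PS=0
  → PA=0x33CCF  (2 entries read)
#1 VA=0xC00925 (w,kernel):
  L0 @0x31[6] → 0x1B006  P=0,RW=1,US=1,PS=0
  ✗ PAGE_NOT_PRESENT  [1 reads]

TLB: [["0x261D", "0x33"]]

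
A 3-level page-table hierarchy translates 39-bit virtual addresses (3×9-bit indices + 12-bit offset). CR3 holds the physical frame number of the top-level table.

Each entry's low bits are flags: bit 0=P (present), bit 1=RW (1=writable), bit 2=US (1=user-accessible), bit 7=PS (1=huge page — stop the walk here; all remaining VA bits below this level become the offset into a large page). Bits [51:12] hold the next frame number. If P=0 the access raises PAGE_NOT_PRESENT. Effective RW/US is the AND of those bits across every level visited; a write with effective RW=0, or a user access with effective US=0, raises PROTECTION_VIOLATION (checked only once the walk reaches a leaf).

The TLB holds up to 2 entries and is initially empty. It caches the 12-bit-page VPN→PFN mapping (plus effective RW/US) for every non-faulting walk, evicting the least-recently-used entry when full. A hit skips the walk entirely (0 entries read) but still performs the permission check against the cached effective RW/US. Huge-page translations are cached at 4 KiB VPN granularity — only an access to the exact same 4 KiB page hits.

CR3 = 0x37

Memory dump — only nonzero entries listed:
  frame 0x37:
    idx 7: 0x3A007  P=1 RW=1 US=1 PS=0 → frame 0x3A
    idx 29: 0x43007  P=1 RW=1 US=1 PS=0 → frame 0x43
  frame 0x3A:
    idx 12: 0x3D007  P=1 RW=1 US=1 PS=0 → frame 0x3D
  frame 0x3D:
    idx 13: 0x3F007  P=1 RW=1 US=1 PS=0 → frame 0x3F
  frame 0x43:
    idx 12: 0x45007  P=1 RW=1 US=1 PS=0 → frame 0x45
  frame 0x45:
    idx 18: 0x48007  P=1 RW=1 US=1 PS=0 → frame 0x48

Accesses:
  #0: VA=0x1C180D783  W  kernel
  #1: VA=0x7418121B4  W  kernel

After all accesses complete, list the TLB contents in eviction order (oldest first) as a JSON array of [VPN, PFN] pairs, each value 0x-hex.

Walk each access:
#0 VA=0x1C180D783 (w,kernel):
  [0] read 0x37 idx=7: raw=0x3A007 flags P=1 W=1 U=1 S=0
  [1] read 0x3A idx=12: raw=0x3D007 flags P=1 W=1 U=1 S=0
  [2] read 0x3D idx=13: raw=0x3F007 flags P=1 W=1 U=1 S=0
  ✓ 0x3F783  — 3 lookups
#1 VA=0x7418121B4 (w,kernel):
  [0] read 0x37 idx=29: raw=0x43007 flags P=1 W=1 U=1 S=0
  [1] read 0x43 idx=12: raw=0x45007 flags P=1 W=1 U=1 S=0
  [2] read 0x45 idx=18: raw=0x48007 flags P=1 W=1 U=1 S=0
  ✓ 0x481B4  — 3 lookups

TLB: [["0x1C180D", "0x3F"], ["0x741812", "0x48"]]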